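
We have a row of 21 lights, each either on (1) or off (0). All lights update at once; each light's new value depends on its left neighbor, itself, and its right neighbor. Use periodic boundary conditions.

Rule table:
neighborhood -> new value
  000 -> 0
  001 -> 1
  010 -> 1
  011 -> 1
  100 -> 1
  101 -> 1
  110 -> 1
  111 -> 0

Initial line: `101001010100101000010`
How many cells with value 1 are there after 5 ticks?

4

tick 1: 111111111111111100111
tick 2: 000000000000000111100
tick 3: 000000000000001100110
tick 4: 000000000000011111111
tick 5: 100000000000110000001
count of 1: 4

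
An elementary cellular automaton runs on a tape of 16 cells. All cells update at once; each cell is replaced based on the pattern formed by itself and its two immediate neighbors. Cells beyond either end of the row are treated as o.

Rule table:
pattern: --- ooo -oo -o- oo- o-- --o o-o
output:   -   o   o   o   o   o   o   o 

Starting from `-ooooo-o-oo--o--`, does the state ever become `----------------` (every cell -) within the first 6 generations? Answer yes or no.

generation 1: oooooooooooooooo
generation 2: oooooooooooooooo  (fixed point — unchanged through generation 6)
generation 6 is oooooooooooooooo, still not uniform -

no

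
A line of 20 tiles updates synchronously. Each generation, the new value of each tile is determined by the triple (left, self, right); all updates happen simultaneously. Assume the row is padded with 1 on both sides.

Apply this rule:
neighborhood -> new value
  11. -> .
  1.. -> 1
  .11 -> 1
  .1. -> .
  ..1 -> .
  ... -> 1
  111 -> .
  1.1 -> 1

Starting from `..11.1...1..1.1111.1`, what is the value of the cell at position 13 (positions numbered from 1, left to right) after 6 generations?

1.1.1.11..1..11...11
.1.1.11.1..1.1.11.1.
1.1.11.1.1..1.11.1.1
.1.11.1.1.1..11.1.11
1.11.1.1.1.1.1.1.11.
.11.1.1.1.1.1.1.11.1
position 13 holds 1

1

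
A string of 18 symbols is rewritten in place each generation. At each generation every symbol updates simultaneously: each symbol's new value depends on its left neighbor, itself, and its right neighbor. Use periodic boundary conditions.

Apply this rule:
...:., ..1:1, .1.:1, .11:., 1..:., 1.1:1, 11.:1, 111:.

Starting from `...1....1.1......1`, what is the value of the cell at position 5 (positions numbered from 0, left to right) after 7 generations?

generation 1: ..11...1111.....11
generation 2: .1.1..1...1....1.1
generation 3: 1111.11..11...1111
generation 4: ...11.1.1.1..1....
generation 5: ..1.1111111.11....
generation 6: .111......11.1....
generation 7: 1..1.....1.111....
position 5 holds .

.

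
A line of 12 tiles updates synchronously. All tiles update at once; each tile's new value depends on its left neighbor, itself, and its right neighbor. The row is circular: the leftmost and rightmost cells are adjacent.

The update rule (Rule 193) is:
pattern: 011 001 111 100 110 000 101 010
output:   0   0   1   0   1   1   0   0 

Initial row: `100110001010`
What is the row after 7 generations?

000010100000
111000001111
111011100111
111001100011
111000101001
111010000000
011000111110

011000111110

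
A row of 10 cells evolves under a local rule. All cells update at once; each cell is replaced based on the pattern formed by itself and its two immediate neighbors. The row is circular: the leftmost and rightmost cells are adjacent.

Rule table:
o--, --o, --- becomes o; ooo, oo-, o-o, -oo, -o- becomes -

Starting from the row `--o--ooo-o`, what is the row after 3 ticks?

ooooo-----

tick 1: oo-oo-----
tick 2: -----ooooo
tick 3: ooooo-----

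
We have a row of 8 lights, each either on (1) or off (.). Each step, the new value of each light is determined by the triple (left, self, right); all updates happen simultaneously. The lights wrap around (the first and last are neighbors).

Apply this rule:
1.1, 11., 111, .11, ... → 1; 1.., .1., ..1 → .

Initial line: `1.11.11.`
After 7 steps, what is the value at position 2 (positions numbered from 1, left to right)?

1

.1111111
11111111
11111111  (fixed point — unchanged through step 7)
position 2 holds 1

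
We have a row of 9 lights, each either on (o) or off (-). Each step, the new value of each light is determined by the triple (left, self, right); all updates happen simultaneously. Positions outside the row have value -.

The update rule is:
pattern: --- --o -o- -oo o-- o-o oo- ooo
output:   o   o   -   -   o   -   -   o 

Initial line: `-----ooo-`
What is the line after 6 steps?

step 1: ooooo-o-o
step 2: -ooo-----
step 3: o-o-ooooo
step 4: -----ooo-  (repeats step 0; period 4)
step 6: -ooo-----

-ooo-----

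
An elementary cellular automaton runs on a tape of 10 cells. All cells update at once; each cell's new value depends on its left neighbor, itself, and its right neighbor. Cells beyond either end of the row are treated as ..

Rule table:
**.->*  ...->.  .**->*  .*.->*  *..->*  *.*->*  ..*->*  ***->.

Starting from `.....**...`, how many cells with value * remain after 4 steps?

3

....****..
...**..**.
..********
.**......*
count of *: 3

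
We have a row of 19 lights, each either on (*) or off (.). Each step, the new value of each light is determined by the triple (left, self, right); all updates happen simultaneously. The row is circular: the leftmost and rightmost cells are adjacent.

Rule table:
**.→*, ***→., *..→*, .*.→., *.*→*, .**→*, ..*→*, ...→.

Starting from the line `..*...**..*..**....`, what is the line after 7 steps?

.*.*.*****.*****...
*.*.**...***...**..
.*.****.**.**.*****
*.**..*********...*
*******.......**.**
......**.....*****.
.....****...**...**

.....****...**...**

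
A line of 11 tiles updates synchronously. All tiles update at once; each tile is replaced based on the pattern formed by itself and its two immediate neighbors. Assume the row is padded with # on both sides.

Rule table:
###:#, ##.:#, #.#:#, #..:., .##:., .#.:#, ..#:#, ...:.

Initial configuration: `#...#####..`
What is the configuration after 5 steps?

#..#.####.#
#.###.####.
##.###.####
###.###.###
####.###.##

####.###.##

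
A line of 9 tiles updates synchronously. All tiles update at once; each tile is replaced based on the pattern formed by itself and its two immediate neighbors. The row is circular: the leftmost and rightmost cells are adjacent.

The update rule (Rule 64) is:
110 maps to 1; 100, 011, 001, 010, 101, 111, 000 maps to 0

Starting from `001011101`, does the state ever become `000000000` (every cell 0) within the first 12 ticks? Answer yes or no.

yes

tick 1: 000000100
tick 2: 000000000
all cells are 0 at tick 2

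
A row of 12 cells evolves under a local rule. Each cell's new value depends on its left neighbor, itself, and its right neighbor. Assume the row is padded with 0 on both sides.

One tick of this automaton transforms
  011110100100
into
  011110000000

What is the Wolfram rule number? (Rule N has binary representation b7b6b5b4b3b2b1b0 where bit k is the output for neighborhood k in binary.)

position 2: 111 → 1  (bit 7 = 1)
position 4: 110 → 1  (bit 6 = 1)
position 5: 101 → 0  (bit 5 = 0)
position 7: 100 → 0  (bit 4 = 0)
position 1: 011 → 1  (bit 3 = 1)
position 6: 010 → 0  (bit 2 = 0)
position 0: 001 → 0  (bit 1 = 0)
position 11: 000 → 0  (bit 0 = 0)
bits b7..b0 = 11001000 = 200

200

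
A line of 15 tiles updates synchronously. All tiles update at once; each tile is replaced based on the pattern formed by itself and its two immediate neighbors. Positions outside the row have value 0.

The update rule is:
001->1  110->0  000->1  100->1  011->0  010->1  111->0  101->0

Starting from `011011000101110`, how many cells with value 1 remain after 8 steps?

11

100000111100001
111111000011111
000000111100000
111111000011111  (repeats step 2; period 2)
step 8: 111111000011111
count of 1: 11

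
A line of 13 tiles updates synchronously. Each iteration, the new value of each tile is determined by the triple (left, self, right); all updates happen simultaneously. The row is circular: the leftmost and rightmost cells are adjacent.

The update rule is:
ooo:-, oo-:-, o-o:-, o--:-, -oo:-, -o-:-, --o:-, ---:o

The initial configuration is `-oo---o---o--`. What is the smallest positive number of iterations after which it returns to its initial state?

----o---o---o
-oo---o---o--

2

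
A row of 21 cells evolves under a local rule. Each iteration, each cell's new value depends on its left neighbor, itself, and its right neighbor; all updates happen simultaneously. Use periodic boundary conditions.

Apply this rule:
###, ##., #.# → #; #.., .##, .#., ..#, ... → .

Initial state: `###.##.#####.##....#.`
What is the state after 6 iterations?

....#.###.##.#.......

.###.##.#####.#.....#
#.###.##.#####.......
.#.###.##.####.......
..#.###.##.###.......
...#.###.##.##.......
....#.###.##.#.......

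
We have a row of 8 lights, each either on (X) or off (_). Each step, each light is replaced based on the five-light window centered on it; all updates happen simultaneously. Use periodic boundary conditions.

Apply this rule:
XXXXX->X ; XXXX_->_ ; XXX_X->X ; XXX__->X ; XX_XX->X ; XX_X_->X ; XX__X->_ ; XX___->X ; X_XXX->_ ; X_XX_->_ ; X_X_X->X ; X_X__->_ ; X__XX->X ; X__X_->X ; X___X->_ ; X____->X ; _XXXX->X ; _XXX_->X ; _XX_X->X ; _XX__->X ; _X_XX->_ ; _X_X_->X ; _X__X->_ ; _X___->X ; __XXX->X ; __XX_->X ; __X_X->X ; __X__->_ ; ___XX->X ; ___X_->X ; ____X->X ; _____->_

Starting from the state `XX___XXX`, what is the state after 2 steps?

step 1: _XX_XXXX
step 2: X_XX_X_X

X_XX_X_X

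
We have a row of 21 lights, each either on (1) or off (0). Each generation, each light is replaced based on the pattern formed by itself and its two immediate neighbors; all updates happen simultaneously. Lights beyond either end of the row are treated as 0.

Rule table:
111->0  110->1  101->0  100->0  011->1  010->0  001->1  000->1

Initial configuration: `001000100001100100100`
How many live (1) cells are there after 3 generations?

11

110011001111101001001
110111011000100010010
110101011011001100100
count of 1: 11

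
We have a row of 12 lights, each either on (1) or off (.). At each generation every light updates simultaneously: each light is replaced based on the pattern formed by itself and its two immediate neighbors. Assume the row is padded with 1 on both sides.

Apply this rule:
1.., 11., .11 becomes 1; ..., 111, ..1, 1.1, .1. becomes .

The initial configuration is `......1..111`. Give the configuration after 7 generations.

1..1.11.....

1......1.1..
11........1.
.11.........
.111........
.1.11.......
...111......
1..1.11.....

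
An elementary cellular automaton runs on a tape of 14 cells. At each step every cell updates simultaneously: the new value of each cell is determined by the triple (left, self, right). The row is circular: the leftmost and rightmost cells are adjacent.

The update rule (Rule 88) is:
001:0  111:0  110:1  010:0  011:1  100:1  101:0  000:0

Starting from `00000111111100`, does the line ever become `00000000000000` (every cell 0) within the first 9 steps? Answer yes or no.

no

00000100000110
00000010000111
10000001000101
11000000100001
01100000010001
01110000001000
01011000000100
00011100000010
00010110000001
step 9 is 00010110000001, still not uniform 0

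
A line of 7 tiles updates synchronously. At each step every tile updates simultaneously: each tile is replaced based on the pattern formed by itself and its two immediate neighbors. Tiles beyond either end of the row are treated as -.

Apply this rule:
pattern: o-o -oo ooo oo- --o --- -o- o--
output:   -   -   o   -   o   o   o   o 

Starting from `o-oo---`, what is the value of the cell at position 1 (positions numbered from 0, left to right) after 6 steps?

o---ooo
oooo-o-
-oo--oo
o--oo--
ooo--oo
-o-oo--
position 1 holds o

o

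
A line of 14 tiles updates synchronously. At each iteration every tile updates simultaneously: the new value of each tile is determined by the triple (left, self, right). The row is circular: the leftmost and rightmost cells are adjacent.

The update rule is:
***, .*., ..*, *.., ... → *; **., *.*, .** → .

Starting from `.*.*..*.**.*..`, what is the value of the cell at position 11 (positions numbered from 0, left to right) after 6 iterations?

.

**.****....***
*...**.****.**
.***....**...*
..*.****..****
***..**.**.**.
.*.**.........
position 11 holds .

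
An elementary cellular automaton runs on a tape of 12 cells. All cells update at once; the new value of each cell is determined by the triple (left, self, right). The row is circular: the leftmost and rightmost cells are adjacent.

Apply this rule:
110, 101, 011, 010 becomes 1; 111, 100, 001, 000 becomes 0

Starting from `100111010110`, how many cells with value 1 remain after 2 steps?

4

step 1: 100101111111
step 2: 100111000000
count of 1: 4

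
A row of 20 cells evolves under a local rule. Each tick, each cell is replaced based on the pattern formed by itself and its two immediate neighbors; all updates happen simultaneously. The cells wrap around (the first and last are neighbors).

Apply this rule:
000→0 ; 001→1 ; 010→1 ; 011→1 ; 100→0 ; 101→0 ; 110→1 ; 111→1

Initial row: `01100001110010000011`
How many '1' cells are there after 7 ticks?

16

01100011110110000111
01100111110110001111
01101111110110011111
01101111110110111111
01101111110110111111  (fixed point — unchanged through tick 7)
count of 1: 16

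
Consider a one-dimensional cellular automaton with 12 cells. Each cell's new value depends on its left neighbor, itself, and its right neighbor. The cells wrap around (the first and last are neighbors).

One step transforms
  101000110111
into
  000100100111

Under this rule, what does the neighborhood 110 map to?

0

At position 0 the neighborhood is 110; the next row has 0 there.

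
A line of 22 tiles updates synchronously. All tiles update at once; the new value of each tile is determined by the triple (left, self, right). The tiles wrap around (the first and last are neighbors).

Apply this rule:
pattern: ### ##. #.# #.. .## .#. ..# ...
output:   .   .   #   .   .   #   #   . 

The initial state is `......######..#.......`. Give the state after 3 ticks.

...#.......##.........

.....#.......##.......
....##......#.........
...#.......##.........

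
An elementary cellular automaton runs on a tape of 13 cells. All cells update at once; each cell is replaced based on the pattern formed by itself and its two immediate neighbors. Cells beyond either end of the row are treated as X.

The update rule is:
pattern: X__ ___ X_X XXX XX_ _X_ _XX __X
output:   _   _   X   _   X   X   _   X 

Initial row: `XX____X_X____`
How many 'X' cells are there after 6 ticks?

tick 1: _X___XXXX___X
tick 2: XX__X___X__X_
tick 3: _X_XX__XX_XXX
tick 4: XXX_X_X_XX___
tick 5: __XXXXXX_X__X
tick 6: _X_____XXX_X_
count of X: 5

5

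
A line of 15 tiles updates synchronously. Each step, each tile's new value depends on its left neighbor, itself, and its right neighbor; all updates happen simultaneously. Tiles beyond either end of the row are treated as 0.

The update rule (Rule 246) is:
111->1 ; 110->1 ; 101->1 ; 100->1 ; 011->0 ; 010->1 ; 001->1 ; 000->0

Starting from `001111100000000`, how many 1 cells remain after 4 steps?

9

step 1: 010111110000000
step 2: 111011111000000
step 3: 011101111100000
step 4: 101110111110000
count of 1: 9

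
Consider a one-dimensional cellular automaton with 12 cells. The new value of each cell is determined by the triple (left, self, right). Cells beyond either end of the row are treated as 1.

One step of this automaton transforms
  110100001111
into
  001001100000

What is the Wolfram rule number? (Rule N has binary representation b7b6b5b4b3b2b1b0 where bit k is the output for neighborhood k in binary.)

33

position 0: 111 → 0  (bit 7 = 0)
position 1: 110 → 0  (bit 6 = 0)
position 2: 101 → 1  (bit 5 = 1)
position 4: 100 → 0  (bit 4 = 0)
position 8: 011 → 0  (bit 3 = 0)
position 3: 010 → 0  (bit 2 = 0)
position 7: 001 → 0  (bit 1 = 0)
position 5: 000 → 1  (bit 0 = 1)
bits b7..b0 = 00100001 = 33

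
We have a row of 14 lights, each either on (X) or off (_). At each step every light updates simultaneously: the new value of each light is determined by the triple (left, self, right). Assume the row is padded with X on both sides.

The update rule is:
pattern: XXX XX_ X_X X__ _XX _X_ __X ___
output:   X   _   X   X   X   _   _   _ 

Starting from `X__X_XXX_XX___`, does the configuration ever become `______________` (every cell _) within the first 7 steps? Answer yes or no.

_X__XXX_XX_X__
X_X_XX_XX_X_X_
_X_XX_XX_X_X_X
X_XX_XX_X_X_XX
_XX_XX_X_X_XXX
XX_XX_X_X_XXXX
X_XX_X_X_XXXXX
step 7 is X_XX_X_X_XXXXX, still not uniform _

no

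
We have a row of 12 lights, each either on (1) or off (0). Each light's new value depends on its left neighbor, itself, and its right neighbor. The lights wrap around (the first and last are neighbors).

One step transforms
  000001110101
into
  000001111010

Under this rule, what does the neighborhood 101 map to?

At position 8 the neighborhood is 101; the next row has 1 there.

1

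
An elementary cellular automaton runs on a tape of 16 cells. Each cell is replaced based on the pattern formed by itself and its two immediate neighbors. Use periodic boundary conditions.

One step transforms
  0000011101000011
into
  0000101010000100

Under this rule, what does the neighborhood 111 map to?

1

At position 6 the neighborhood is 111; the next row has 1 there.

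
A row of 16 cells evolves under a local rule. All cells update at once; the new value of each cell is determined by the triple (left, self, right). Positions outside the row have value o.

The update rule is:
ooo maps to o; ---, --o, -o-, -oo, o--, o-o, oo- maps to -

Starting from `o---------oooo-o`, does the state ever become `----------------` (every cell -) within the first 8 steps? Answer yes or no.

step 1: -----------oo---
step 2: ----------------
all cells are - at step 2

yes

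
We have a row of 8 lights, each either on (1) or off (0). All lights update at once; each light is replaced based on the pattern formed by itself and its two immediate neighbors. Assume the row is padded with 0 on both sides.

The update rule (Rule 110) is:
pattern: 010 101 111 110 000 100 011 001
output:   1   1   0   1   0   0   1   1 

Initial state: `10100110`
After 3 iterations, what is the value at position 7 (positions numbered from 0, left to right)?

0

iteration 1: 11101110
iteration 2: 10111010
iteration 3: 11101110
position 7 holds 0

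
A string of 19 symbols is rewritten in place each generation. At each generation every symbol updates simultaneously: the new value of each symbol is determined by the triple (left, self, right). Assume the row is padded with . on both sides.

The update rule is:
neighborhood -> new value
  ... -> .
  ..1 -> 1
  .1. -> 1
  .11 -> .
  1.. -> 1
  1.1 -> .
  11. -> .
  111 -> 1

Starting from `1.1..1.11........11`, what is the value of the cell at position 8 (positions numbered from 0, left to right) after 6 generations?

1.1111...1......1..
1..11.1.111....111.
111...1..1.1..1.1.1
.1.1.11111.1111.1.1
11.1..111...11..1.1
...111.1.1.1..111.1
position 8 holds .

.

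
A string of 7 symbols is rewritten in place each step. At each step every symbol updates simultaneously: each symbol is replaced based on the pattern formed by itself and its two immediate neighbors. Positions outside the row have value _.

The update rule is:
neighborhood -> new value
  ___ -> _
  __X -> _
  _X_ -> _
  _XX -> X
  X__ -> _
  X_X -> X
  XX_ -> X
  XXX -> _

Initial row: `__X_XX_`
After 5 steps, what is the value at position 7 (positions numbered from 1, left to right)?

___XXX_
___X_X_
____X__
_______
_______
position 7 holds _

_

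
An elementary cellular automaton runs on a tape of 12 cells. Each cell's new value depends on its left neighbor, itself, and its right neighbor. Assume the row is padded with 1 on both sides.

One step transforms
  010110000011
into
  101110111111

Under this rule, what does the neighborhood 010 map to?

0

At position 1 the neighborhood is 010; the next row has 0 there.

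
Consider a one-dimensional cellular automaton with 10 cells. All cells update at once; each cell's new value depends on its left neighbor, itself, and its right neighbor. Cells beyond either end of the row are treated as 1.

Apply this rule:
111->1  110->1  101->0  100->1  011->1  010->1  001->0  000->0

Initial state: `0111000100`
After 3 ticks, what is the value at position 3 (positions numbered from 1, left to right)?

1

tick 1: 0111100110
tick 2: 0111110110
tick 3: 0111110110
position 3 holds 1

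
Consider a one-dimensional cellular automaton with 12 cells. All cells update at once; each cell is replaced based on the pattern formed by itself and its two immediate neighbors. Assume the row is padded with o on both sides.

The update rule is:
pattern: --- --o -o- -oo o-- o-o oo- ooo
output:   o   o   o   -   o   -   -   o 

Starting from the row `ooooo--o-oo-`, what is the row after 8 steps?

oooo-ooo----
ooo---o-oooo
oo-oooo--ooo
o---oo-oo-oo
-ooo-------o
--o-ooooooo-
ooo--ooooo--
oo-oo-ooo-oo

oo-oo-ooo-oo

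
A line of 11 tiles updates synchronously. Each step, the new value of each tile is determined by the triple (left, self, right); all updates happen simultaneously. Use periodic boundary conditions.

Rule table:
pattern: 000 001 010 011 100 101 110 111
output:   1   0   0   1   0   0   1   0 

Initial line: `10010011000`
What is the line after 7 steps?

00000011010
11111011000
10001011010
00100011000
10001011011
10100011010
00001011000

00001011000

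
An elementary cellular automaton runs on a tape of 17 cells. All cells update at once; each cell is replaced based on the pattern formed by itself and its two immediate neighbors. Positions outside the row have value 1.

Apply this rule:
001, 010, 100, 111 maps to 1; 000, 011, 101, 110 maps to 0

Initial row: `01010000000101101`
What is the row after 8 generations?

generation 1: 01011000001100000
generation 2: 01000100010010001
generation 3: 01101110111111010
generation 4: 00000100011110010
generation 5: 10001110101101110
generation 6: 01010100100000100
generation 7: 01010111110001111
generation 8: 01010011101010111

01010011101010111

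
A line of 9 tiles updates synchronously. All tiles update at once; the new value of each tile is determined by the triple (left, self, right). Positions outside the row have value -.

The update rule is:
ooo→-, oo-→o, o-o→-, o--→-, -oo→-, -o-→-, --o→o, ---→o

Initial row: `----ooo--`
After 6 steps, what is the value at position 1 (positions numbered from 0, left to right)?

oooo--o-o
---o-o---
ooo----oo
--o-ooo-o
oo----o--
-o-ooo--o
position 1 holds o

o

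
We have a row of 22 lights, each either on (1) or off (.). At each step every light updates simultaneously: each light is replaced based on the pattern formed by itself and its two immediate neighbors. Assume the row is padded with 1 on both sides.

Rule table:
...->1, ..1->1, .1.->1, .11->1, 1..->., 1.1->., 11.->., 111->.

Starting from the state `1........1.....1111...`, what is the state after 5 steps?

.1.1..11111111.11111..

..11111111.11111....11
.11........1.....1111.
.1..11111111.11111....
.1.11........1.....111
.1.1..11111111.11111..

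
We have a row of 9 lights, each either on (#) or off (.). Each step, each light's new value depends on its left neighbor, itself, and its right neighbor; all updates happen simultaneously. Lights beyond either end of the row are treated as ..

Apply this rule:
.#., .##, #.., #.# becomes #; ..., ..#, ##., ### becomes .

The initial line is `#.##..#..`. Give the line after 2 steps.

###.#.##.
#..####.#

#..####.#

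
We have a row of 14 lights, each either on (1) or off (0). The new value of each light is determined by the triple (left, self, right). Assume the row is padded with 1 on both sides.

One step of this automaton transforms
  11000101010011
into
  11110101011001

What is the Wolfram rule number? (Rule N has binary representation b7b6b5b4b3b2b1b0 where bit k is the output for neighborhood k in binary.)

213

position 0: 111 → 1  (bit 7 = 1)
position 1: 110 → 1  (bit 6 = 1)
position 6: 101 → 0  (bit 5 = 0)
position 2: 100 → 1  (bit 4 = 1)
position 12: 011 → 0  (bit 3 = 0)
position 5: 010 → 1  (bit 2 = 1)
position 4: 001 → 0  (bit 1 = 0)
position 3: 000 → 1  (bit 0 = 1)
bits b7..b0 = 11010101 = 213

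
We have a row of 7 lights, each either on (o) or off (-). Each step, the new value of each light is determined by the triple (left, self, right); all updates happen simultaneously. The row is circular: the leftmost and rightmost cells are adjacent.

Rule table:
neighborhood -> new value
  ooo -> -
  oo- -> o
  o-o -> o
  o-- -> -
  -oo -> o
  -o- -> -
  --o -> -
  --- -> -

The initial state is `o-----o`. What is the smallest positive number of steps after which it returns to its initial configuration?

1

step 1: o-----o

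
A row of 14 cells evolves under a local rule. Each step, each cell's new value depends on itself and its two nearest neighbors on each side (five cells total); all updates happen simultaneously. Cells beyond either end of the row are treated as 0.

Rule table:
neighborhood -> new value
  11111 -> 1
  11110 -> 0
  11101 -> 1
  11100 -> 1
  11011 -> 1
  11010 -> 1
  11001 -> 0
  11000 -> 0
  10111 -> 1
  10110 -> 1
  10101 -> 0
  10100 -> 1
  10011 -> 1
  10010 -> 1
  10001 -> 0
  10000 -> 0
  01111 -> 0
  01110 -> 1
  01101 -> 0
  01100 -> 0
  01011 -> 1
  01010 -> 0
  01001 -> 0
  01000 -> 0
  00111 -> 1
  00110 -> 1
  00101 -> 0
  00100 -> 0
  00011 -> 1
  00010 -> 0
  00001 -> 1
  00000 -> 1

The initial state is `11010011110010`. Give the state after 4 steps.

10110010010001

step 1: 10110110010100
step 2: 01101100100100
step 3: 11011001001000
step 4: 10110010010001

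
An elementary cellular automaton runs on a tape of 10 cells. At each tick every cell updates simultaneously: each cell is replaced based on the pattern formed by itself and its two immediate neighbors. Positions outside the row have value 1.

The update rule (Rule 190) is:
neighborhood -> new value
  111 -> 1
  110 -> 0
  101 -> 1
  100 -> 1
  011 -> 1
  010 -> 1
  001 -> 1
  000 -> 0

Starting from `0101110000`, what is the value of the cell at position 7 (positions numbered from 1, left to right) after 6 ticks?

1

tick 1: 1111101001
tick 2: 1111011111
tick 3: 1110111111
tick 4: 1101111111
tick 5: 1011111111
tick 6: 0111111111
position 7 holds 1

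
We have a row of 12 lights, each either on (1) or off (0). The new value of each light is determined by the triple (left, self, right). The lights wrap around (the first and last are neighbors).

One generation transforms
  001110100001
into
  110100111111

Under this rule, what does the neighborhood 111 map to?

1

At position 3 the neighborhood is 111; the next row has 1 there.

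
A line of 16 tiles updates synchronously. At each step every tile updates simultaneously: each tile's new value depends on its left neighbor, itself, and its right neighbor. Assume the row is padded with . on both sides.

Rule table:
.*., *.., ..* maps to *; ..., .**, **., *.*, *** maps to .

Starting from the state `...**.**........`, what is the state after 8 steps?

..*.....*.......
.***...***......
*...*.*...*.....
**.**.**.***....
............*...
...........***..
..........*...*.
.........***.***

.........***.***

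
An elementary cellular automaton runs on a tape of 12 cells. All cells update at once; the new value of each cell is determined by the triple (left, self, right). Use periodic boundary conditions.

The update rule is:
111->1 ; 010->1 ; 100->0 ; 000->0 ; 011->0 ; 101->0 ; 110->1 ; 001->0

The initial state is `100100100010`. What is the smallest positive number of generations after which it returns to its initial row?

1

generation 1: 100100100010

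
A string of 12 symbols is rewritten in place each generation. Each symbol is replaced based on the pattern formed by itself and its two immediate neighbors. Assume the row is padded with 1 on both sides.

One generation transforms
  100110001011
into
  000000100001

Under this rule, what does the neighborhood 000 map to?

At position 6 the neighborhood is 000; the next row has 1 there.

1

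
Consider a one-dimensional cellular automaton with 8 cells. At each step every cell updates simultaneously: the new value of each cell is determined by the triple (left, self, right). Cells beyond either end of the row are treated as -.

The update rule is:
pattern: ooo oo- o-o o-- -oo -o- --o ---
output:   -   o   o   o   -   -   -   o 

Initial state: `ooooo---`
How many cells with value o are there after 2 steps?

4

----oooo
ooo----o
count of o: 4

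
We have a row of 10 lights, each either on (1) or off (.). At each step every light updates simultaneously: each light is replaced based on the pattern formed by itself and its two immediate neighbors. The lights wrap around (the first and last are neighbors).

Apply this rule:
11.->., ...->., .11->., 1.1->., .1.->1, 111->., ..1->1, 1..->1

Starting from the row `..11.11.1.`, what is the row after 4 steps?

111111....

.1......11
.11....1..
1..1..111.
111111....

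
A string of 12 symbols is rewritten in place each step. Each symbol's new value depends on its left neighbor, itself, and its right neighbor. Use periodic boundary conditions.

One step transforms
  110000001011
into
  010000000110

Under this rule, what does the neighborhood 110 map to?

1

At position 1 the neighborhood is 110; the next row has 1 there.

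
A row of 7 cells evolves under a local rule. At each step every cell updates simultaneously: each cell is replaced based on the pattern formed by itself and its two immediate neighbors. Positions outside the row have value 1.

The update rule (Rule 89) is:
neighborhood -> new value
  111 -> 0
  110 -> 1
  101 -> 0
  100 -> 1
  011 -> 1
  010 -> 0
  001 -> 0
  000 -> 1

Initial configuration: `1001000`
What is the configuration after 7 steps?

0110110

1100110
0110110
0110110  (fixed point — unchanged through step 7)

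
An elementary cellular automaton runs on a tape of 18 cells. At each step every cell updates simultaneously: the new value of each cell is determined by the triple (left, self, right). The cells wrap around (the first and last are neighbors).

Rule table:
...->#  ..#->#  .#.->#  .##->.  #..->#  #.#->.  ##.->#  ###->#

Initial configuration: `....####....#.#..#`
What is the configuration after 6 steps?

.#######..#######.

####.########.####
####..#######..###
######.########.##
######..#######..#
########.########.
.#######..#######.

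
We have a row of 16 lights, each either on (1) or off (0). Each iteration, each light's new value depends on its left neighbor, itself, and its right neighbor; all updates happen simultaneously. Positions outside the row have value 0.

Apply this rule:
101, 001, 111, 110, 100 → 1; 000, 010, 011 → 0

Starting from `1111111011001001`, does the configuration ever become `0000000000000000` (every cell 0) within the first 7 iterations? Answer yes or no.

no

0111111101110110
1011111110111011
0101111111011101
1010111111101110
0101011111110111
1010101111111011
0101010111111101
iteration 7 is 0101010111111101, still not uniform 0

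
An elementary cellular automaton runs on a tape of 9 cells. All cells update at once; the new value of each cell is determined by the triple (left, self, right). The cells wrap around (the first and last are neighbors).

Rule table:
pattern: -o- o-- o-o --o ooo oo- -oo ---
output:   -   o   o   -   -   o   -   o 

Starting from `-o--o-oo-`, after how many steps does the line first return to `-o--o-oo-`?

9

step 1: --o--o-oo
step 2: o--o--o-o
step 3: oo--o--o-
step 4: -oo--o--o
step 5: o-oo--o--
step 6: -o-oo--o-
step 7: --o-oo--o
step 8: o--o-oo--
step 9: -o--o-oo-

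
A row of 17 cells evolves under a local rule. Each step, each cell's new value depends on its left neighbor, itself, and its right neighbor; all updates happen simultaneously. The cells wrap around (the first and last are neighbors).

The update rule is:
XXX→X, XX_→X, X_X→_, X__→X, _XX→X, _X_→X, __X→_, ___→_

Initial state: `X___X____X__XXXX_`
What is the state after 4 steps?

XX__XX___XX_XXXX_
XXX_XXX__XX_XXXX_
XXX_XXXX_XX_XXXX_
XXX_XXXX_XX_XXXX_

XXX_XXXX_XX_XXXX_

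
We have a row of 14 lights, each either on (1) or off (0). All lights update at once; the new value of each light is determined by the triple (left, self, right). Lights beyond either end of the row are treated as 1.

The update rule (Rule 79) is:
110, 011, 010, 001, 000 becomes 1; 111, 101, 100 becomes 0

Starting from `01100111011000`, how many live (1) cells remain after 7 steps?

01101101011011
01101101011010
01101101011010  (fixed point — unchanged through step 7)
count of 1: 8

8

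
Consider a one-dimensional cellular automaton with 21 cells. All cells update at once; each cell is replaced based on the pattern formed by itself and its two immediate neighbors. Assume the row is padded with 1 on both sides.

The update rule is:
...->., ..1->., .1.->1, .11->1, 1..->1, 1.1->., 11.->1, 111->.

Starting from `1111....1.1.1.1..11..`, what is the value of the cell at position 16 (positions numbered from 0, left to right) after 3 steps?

.

...11...1.1.1.11.111.
1..111..1.1.1.11.1.1.
11.1.11.1.1.1.11.1.1.
position 16 holds .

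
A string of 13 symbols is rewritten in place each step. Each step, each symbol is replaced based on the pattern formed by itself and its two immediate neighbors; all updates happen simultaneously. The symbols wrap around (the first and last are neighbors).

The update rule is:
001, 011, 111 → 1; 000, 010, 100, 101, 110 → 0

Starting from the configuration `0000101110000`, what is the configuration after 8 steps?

1000000001001

step 1: 0001001100000
step 2: 0010011000000
step 3: 0100110000000
step 4: 1001100000000
step 5: 0011000000001
step 6: 0110000000010
step 7: 1100000000100
step 8: 1000000001001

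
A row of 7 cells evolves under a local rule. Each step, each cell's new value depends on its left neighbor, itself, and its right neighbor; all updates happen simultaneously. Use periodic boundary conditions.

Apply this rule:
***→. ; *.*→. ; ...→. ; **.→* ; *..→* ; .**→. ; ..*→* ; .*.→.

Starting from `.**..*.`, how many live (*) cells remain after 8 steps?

1

step 1: *.***.*
step 2: *...*..
step 3: .*.*.**
step 4: ......*
step 5: *....*.
step 6: .*..*..
step 7: *.**.*.
step 8: ...*...
count of *: 1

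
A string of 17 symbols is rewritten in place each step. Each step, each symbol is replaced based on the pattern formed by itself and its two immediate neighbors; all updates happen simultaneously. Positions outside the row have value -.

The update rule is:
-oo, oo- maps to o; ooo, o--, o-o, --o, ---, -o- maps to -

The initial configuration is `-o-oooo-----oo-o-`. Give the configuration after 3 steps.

---o--o-----oo---
------------oo---
------------oo---

------------oo---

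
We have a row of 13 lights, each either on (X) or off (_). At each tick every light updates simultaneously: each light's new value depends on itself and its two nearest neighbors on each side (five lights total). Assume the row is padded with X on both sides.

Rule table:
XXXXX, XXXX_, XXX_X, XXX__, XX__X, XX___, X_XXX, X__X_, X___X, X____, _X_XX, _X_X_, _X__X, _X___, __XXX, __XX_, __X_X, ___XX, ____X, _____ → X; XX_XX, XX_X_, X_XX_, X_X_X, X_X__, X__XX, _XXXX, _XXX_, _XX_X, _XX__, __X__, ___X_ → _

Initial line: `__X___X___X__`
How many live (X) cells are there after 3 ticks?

tick 1: XX_XX__XX__X_
tick 2: XX___X_X_XXXX
tick 3: XXXX_XX_XX_XX
count of X: 10

10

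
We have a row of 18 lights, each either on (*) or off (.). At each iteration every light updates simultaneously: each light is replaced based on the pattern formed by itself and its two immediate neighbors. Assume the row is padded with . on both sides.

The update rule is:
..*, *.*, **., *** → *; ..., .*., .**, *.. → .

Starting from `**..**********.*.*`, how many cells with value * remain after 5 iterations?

11

.*.*.**********.*.
*.*.*.**********..
.*.*.*.*********..
*.*.*.*.********..
.*.*.*.*.*******..
count of *: 11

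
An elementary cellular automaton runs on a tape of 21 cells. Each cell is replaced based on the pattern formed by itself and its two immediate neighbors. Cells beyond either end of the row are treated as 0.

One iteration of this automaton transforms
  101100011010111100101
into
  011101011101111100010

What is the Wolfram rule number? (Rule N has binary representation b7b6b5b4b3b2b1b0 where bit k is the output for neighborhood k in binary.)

position 13: 111 → 1  (bit 7 = 1)
position 3: 110 → 1  (bit 6 = 1)
position 1: 101 → 1  (bit 5 = 1)
position 4: 100 → 0  (bit 4 = 0)
position 2: 011 → 1  (bit 3 = 1)
position 0: 010 → 0  (bit 2 = 0)
position 6: 001 → 0  (bit 1 = 0)
position 5: 000 → 1  (bit 0 = 1)
bits b7..b0 = 11101001 = 233

233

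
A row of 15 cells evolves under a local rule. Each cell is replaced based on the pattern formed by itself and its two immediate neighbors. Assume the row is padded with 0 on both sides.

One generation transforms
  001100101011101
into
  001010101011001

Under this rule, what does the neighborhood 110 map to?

At position 3 the neighborhood is 110; the next row has 0 there.

0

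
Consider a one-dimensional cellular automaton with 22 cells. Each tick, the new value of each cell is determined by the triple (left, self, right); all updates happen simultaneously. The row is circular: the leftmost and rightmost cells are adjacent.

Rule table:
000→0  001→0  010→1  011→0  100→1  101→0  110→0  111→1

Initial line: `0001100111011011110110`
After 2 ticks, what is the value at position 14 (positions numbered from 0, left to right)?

0

0000010010000001100001
1000011011000000010001
position 14 holds 0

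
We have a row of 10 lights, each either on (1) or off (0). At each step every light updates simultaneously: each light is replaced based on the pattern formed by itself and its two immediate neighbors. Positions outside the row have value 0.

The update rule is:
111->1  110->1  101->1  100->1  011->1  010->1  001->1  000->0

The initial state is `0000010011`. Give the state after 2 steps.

0001111111

step 1: 0000111111
step 2: 0001111111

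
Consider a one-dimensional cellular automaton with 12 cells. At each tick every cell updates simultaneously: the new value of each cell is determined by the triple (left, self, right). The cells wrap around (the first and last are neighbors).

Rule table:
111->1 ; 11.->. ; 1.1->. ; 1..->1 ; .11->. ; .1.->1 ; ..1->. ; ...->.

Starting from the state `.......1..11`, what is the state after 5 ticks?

tick 1: 1......11...
tick 2: 11.......1..
tick 3: ..1......11.
tick 4: ..11.......1
tick 5: 1...1......1

1...1......1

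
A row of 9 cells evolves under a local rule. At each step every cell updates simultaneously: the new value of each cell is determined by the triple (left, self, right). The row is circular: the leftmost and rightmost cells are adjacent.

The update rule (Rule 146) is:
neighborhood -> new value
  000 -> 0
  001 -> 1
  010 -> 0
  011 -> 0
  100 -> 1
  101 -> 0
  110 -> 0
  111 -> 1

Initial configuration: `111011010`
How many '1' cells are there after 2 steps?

010000000
101000000
count of 1: 2

2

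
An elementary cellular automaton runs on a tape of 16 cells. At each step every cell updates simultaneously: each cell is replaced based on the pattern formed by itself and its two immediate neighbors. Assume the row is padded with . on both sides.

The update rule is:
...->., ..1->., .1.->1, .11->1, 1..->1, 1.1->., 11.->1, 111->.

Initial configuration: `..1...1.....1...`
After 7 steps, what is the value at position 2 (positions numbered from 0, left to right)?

1

step 1: ..11..11....11..
step 2: ..111.111...111.
step 3: ..1.1.1.11..1.11
step 4: ..1.1.1.111.1.11
step 5: ..1.1.1.1.1.1.11
step 6: ..1.1.1.1.1.1.11  (fixed point — unchanged through step 7)
position 2 holds 1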